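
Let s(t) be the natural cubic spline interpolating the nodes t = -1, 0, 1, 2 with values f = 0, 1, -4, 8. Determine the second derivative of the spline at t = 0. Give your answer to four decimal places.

-16.4000

Let m_i = s''(x_i). Step sizes h_i = 1, 1, 1; slopes of the chords Δ_i = (y_(i+1) - y_i)/h_i = 1, -5, 12.
  1·m_0 + 4·m_1 + 1·m_2 = 6(Δ_1 - Δ_0) = -36
  1·m_1 + 4·m_2 + 1·m_3 = 6(Δ_2 - Δ_1) = 102
Natural end conditions: m_0 = m_3 = 0.
Forward elimination and back-substitution give m_0 = 0, m_1 = -82/5, m_2 = 148/5, m_3 = 0.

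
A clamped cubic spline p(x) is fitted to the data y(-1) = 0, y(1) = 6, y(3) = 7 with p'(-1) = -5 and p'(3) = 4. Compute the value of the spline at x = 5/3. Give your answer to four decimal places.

6.5185

Write M_i for p''(x_i). With h_i = 2, 2 and divided differences Δ_i = 3, 1/2, the continuity of p' gives the tridiagonal system
  2·M_0 + 8·M_1 + 2·M_2 = 6(Δ_1 - Δ_0) = -15
Clamped end conditions give two more equations: 2h_0·M_0 + h_0·M_1 = 6(Δ_0 - p'(-1)) = 48 and h_1·M_1 + 2h_1·M_2 = 6(p'(3) - Δ_1) = 21.
Hence M_0 = 129/8, M_1 = -33/4, M_2 = 75/8.
On [1, 3], p(x) = 6 + 23/8·(x - 1) - 33/8·(x - 1)² + 47/32·(x - 1)³.
With (x - 1) = 2/3: p(5/3) = 176/27.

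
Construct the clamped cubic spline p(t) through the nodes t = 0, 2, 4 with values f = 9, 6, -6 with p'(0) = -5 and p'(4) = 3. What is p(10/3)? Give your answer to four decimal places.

-4.5370

Put σ_i = p'' at the i-th knot. Here h = (2, 2) and Δ = (-3/2, -6), so the interior equations h_(i-1)·σ_(i-1) + 2(h_(i-1)+h_i)·σ_i + h_i·σ_(i+1) = 6(Δ_i − Δ_(i-1)) read
  2·σ_0 + 8·σ_1 + 2·σ_2 = 6(Δ_1 - Δ_0) = -27
Clamped end conditions give two more equations: 2h_0·σ_0 + h_0·σ_1 = 6(Δ_0 - p'(0)) = 21 and h_1·σ_1 + 2h_1·σ_2 = 6(p'(4) - Δ_1) = 54.
Solving: σ_0 = 85/8, σ_1 = -43/4, σ_2 = 151/8.
On [2, 4], p(t) = 6 - 41/8·(t - 2) - 43/8·(t - 2)² + 79/32·(t - 2)³.
With (t - 2) = 4/3: p(10/3) = -245/54.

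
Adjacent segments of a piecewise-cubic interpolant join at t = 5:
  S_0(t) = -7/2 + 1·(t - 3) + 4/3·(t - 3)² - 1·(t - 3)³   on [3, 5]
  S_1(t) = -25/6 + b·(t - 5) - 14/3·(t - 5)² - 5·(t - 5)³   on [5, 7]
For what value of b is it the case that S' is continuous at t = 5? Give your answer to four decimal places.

S_0'(t) = 1 + 8/3·(t - 3) - 3·(t - 3)², so S_0'(5) = -17/3. On the right, S_1'(5) = b, so b = -17/3.

-5.6667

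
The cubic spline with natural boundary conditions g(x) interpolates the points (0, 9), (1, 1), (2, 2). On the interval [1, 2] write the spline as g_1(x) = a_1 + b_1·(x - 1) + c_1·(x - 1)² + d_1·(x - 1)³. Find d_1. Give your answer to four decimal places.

-2.2500

With σ_i denoting the second derivative at x_i, h_i = 1, 1, and Δ_i = (y_(i+1) − y_i)/h_i = -8, 1:
  1·σ_0 + 4·σ_1 + 1·σ_2 = 6(Δ_1 - Δ_0) = 54
Natural end conditions: σ_0 = σ_2 = 0.
Hence σ_0 = 0, σ_1 = 27/2, σ_2 = 0.
On [1, 2], with g_1(x) = a_1 + b_1·(x - 1) + c_1·(x - 1)² + d_1·(x - 1)³: c_1 = σ_1/2 = 27/4, d_1 = (σ_2 - σ_1)/(6h_1) = -9/4, b_1 = Δ_1 - h_1(2σ_1 + σ_2)/6 = -7/2.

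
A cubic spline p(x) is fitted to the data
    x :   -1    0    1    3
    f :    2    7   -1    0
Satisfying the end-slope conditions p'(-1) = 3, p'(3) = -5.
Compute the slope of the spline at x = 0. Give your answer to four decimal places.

With σ_i denoting the second derivative at x_i, h_i = 1, 1, 2, and Δ_i = (y_(i+1) − y_i)/h_i = 5, -8, 1/2:
  1·σ_0 + 4·σ_1 + 1·σ_2 = 6(Δ_1 - Δ_0) = -78
  1·σ_1 + 6·σ_2 + 2·σ_3 = 6(Δ_2 - Δ_1) = 51
Clamped end conditions give two more equations: 2h_0·σ_0 + h_0·σ_1 = 6(Δ_0 - p'(-1)) = 12 and h_2·σ_2 + 2h_2·σ_3 = 6(p'(3) - Δ_2) = -33.
Forward elimination and back-substitution give σ_0 = 457/22, σ_1 = -325/11, σ_2 = 427/22, σ_3 = -395/22.
On [0, 1], p'(x) = b_1 + 2c_1·x + 3d_1·x² with b_1 = Δ_1 - h_1(2σ_1 + σ_2)/6 = -61/44, c_1 = σ_1/2 = -325/22, d_1 = (σ_2 - σ_1)/(6h_1) = 359/44. So p'(0) = -61/44.

-1.3864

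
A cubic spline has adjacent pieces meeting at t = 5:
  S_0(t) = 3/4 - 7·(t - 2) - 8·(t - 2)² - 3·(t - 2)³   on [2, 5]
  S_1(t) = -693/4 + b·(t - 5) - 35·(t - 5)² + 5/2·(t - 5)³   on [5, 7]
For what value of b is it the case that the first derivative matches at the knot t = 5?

S_0'(t) = -7 - 16·(t - 2) - 9·(t - 2)², so S_0'(5) = -136. On the right, S_1'(5) = b, so b = -136.

-136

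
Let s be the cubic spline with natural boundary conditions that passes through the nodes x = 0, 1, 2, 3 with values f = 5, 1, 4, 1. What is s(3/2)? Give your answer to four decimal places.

2.4250

Let σ_i = s''(x_i). Step sizes h_i = 1, 1, 1; slopes of the chords Δ_i = (y_(i+1) - y_i)/h_i = -4, 3, -3.
  1·σ_0 + 4·σ_1 + 1·σ_2 = 6(Δ_1 - Δ_0) = 42
  1·σ_1 + 4·σ_2 + 1·σ_3 = 6(Δ_2 - Δ_1) = -36
Natural end conditions: σ_0 = σ_3 = 0.
Solving: σ_0 = 0, σ_1 = 68/5, σ_2 = -62/5, σ_3 = 0.
On [1, 2], s(x) = 1 + 8/15·(x - 1) + 34/5·(x - 1)² - 13/3·(x - 1)³.
With (x - 1) = 1/2: s(3/2) = 97/40.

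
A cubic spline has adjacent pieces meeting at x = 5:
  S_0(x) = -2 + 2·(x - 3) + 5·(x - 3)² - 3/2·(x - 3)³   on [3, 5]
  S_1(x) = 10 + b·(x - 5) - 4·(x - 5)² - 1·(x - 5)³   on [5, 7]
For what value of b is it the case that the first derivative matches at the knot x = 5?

S_0'(x) = 2 + 10·(x - 3) - 9/2·(x - 3)², so S_0'(5) = 4. On the right, S_1'(5) = b, so b = 4.

4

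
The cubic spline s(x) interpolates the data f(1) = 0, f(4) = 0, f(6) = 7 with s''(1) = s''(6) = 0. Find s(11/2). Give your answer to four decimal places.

Put m_i = s'' at the i-th knot. Here h = (3, 2) and Δ = (0, 7/2), so the interior equations h_(i-1)·m_(i-1) + 2(h_(i-1)+h_i)·m_i + h_i·m_(i+1) = 6(Δ_i − Δ_(i-1)) read
  3·m_0 + 10·m_1 + 2·m_2 = 6(Δ_1 - Δ_0) = 21
Natural end conditions: m_0 = m_2 = 0.
Forward elimination and back-substitution give m_0 = 0, m_1 = 21/10, m_2 = 0.
On [4, 6], s(x) = 0 + 21/10·(x - 4) + 21/20·(x - 4)² - 7/40·(x - 4)³.
With (x - 4) = 3/2: s(11/2) = 315/64.

4.9219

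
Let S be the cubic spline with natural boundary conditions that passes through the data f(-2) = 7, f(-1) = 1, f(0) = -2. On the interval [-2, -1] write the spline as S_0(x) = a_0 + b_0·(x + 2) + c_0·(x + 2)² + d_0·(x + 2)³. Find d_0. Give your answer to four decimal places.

With M_i denoting the second derivative at x_i, h_i = 1, 1, and Δ_i = (y_(i+1) − y_i)/h_i = -6, -3:
  1·M_0 + 4·M_1 + 1·M_2 = 6(Δ_1 - Δ_0) = 18
Natural end conditions: M_0 = M_2 = 0.
Solving the tridiagonal system: M_0 = 0, M_1 = 9/2, M_2 = 0.
On [-2, -1], with S_0(x) = a_0 + b_0·(x + 2) + c_0·(x + 2)² + d_0·(x + 2)³: c_0 = M_0/2 = 0, d_0 = (M_1 - M_0)/(6h_0) = 3/4, b_0 = Δ_0 - h_0(2M_0 + M_1)/6 = -27/4.

0.7500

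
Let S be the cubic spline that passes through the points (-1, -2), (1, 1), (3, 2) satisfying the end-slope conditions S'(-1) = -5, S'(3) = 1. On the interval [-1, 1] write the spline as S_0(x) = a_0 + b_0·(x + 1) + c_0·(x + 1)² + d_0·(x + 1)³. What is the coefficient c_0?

With M_i denoting the second derivative at x_i, h_i = 2, 2, and Δ_i = (y_(i+1) − y_i)/h_i = 3/2, 1/2:
  2·M_0 + 8·M_1 + 2·M_2 = 6(Δ_1 - Δ_0) = -6
Clamped end conditions give two more equations: 2h_0·M_0 + h_0·M_1 = 6(Δ_0 - S'(-1)) = 39 and h_1·M_1 + 2h_1·M_2 = 6(S'(3) - Δ_1) = 3.
Solving the tridiagonal system: M_0 = 12, M_1 = -9/2, M_2 = 3.
On [-1, 1], with S_0(x) = a_0 + b_0·(x + 1) + c_0·(x + 1)² + d_0·(x + 1)³: c_0 = M_0/2 = 6, d_0 = (M_1 - M_0)/(6h_0) = -11/8, b_0 = Δ_0 - h_0(2M_0 + M_1)/6 = -5.

6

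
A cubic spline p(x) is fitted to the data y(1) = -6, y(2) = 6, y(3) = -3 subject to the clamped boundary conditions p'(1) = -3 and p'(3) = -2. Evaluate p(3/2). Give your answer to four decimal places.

Put M_i = p'' at the i-th knot. Here h = (1, 1) and Δ = (12, -9), so the interior equations h_(i-1)·M_(i-1) + 2(h_(i-1)+h_i)·M_i + h_i·M_(i+1) = 6(Δ_i − Δ_(i-1)) read
  1·M_0 + 4·M_1 + 1·M_2 = 6(Δ_1 - Δ_0) = -126
Clamped end conditions give two more equations: 2h_0·M_0 + h_0·M_1 = 6(Δ_0 - p'(1)) = 90 and h_1·M_1 + 2h_1·M_2 = 6(p'(3) - Δ_1) = 42.
Forward elimination and back-substitution give M_0 = 77, M_1 = -64, M_2 = 53.
On [1, 2], p(x) = -6 - 3·(x - 1) + 77/2·(x - 1)² - 47/2·(x - 1)³.
With (x - 1) = 1/2: p(3/2) = -13/16.

-0.8125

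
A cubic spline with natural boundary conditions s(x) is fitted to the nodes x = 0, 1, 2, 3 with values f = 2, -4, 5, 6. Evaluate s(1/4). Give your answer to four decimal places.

Let m_i = s''(x_i). Step sizes h_i = 1, 1, 1; slopes of the chords Δ_i = (y_(i+1) - y_i)/h_i = -6, 9, 1.
  1·m_0 + 4·m_1 + 1·m_2 = 6(Δ_1 - Δ_0) = 90
  1·m_1 + 4·m_2 + 1·m_3 = 6(Δ_2 - Δ_1) = -48
Natural end conditions: m_0 = m_3 = 0.
Solving the tridiagonal system: m_0 = 0, m_1 = 136/5, m_2 = -94/5, m_3 = 0.
On [0, 1], s(x) = 2 - 158/15·x + 0·x² + 68/15·x³.
With x = 1/4: s(1/4) = -9/16.

-0.5625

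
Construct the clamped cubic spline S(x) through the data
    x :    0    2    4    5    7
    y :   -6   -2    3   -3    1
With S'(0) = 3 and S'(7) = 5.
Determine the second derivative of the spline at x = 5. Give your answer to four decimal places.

10.1148

Put M_i = S'' at the i-th knot. Here h = (2, 2, 1, 2) and Δ = (2, 5/2, -6, 2), so the interior equations h_(i-1)·M_(i-1) + 2(h_(i-1)+h_i)·M_i + h_i·M_(i+1) = 6(Δ_i − Δ_(i-1)) read
  2·M_0 + 8·M_1 + 2·M_2 = 6(Δ_1 - Δ_0) = 3
  2·M_1 + 6·M_2 + 1·M_3 = 6(Δ_2 - Δ_1) = -51
  1·M_2 + 6·M_3 + 2·M_4 = 6(Δ_3 - Δ_2) = 48
Clamped end conditions give two more equations: 2h_0·M_0 + h_0·M_1 = 6(Δ_0 - S'(0)) = -6 and h_3·M_3 + 2h_3·M_4 = 6(S'(7) - Δ_3) = 18.
Solving the tridiagonal system: M_0 = -437/122, M_1 = 254/61, M_2 = -706/61, M_3 = 617/61, M_4 = -34/61.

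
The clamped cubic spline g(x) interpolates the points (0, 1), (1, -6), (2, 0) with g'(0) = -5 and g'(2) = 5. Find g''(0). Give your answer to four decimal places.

-20.5000

Put m_i = g'' at the i-th knot. Here h = (1, 1) and Δ = (-7, 6), so the interior equations h_(i-1)·m_(i-1) + 2(h_(i-1)+h_i)·m_i + h_i·m_(i+1) = 6(Δ_i − Δ_(i-1)) read
  1·m_0 + 4·m_1 + 1·m_2 = 6(Δ_1 - Δ_0) = 78
Clamped end conditions give two more equations: 2h_0·m_0 + h_0·m_1 = 6(Δ_0 - g'(0)) = -12 and h_1·m_1 + 2h_1·m_2 = 6(g'(2) - Δ_1) = -6.
Solving the tridiagonal system: m_0 = -41/2, m_1 = 29, m_2 = -35/2.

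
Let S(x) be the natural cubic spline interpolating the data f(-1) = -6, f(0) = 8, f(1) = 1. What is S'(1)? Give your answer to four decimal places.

Write M_i for S''(x_i). With h_i = 1, 1 and divided differences Δ_i = 14, -7, the continuity of S' gives the tridiagonal system
  1·M_0 + 4·M_1 + 1·M_2 = 6(Δ_1 - Δ_0) = -126
Natural end conditions: M_0 = M_2 = 0.
Hence M_0 = 0, M_1 = -63/2, M_2 = 0.
On [0, 1], S'(x) = b_1 + 2c_1·x + 3d_1·x² with b_1 = Δ_1 - h_1(2M_1 + M_2)/6 = 7/2, c_1 = M_1/2 = -63/4, d_1 = (M_2 - M_1)/(6h_1) = 21/4. So S'(1) = -49/4.

-12.2500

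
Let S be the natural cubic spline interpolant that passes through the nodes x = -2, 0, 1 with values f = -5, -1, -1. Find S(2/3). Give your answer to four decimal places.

-0.9012

Write m_i for S''(x_i). With h_i = 2, 1 and divided differences Δ_i = 2, 0, the continuity of S' gives the tridiagonal system
  2·m_0 + 6·m_1 + 1·m_2 = 6(Δ_1 - Δ_0) = -12
Natural end conditions: m_0 = m_2 = 0.
Solving the tridiagonal system: m_0 = 0, m_1 = -2, m_2 = 0.
On [0, 1], S(x) = -1 + 2/3·x - 1·x² + 1/3·x³.
With x = 2/3: S(2/3) = -73/81.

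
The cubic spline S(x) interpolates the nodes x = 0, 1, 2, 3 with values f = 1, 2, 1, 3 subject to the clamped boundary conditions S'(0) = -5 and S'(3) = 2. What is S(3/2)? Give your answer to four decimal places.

Put M_i = S'' at the i-th knot. Here h = (1, 1, 1) and Δ = (1, -1, 2), so the interior equations h_(i-1)·M_(i-1) + 2(h_(i-1)+h_i)·M_i + h_i·M_(i+1) = 6(Δ_i − Δ_(i-1)) read
  1·M_0 + 4·M_1 + 1·M_2 = 6(Δ_1 - Δ_0) = -12
  1·M_1 + 4·M_2 + 1·M_3 = 6(Δ_2 - Δ_1) = 18
Clamped end conditions give two more equations: 2h_0·M_0 + h_0·M_1 = 6(Δ_0 - S'(0)) = 36 and h_2·M_2 + 2h_2·M_3 = 6(S'(3) - Δ_2) = 0.
Solving: M_0 = 352/15, M_1 = -164/15, M_2 = 124/15, M_3 = -62/15.
On [1, 2], S(x) = 2 + 19/15·(x - 1) - 82/15·(x - 1)² + 16/5·(x - 1)³.
With (x - 1) = 1/2: S(3/2) = 5/3.

1.6667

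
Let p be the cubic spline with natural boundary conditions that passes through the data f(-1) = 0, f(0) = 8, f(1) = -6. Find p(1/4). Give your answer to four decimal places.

6.3047

Put σ_i = p'' at the i-th knot. Here h = (1, 1) and Δ = (8, -14), so the interior equations h_(i-1)·σ_(i-1) + 2(h_(i-1)+h_i)·σ_i + h_i·σ_(i+1) = 6(Δ_i − Δ_(i-1)) read
  1·σ_0 + 4·σ_1 + 1·σ_2 = 6(Δ_1 - Δ_0) = -132
Natural end conditions: σ_0 = σ_2 = 0.
Solving: σ_0 = 0, σ_1 = -33, σ_2 = 0.
On [0, 1], p(x) = 8 - 3·x - 33/2·x² + 11/2·x³.
With x = 1/4: p(1/4) = 807/128.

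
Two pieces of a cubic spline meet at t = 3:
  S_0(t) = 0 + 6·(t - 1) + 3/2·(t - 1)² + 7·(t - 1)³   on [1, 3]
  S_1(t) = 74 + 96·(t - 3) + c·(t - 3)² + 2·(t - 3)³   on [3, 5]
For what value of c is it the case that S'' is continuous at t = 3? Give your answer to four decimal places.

S_0''(t) = 3 + 42·(t - 1), so S_0''(3) = 87. On the right, S_1''(3) = 2c, so c = 87/2.

43.5000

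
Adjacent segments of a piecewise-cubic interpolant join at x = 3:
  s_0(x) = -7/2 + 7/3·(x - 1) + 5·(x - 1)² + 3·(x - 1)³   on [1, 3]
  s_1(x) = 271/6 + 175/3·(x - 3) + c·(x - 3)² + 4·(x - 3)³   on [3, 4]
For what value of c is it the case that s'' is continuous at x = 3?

23

s_0''(x) = 10 + 18·(x - 1), so s_0''(3) = 46. On the right, s_1''(3) = 2c, so c = 23.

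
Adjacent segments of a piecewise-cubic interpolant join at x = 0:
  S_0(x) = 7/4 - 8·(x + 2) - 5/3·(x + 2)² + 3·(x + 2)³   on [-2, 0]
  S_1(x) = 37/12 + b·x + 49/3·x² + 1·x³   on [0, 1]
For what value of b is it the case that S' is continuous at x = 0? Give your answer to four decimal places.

21.3333

S_0'(x) = -8 - 10/3·(x + 2) + 9·(x + 2)², so S_0'(0) = 64/3. On the right, S_1'(0) = b, so b = 64/3.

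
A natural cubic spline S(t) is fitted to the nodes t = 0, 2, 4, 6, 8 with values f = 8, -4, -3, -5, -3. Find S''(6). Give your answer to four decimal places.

2.2768

Write M_i for S''(x_i). With h_i = 2, 2, 2, 2 and divided differences Δ_i = -6, 1/2, -1, 1, the continuity of S' gives the tridiagonal system
  2·M_0 + 8·M_1 + 2·M_2 = 6(Δ_1 - Δ_0) = 39
  2·M_1 + 8·M_2 + 2·M_3 = 6(Δ_2 - Δ_1) = -9
  2·M_2 + 8·M_3 + 2·M_4 = 6(Δ_3 - Δ_2) = 12
Natural end conditions: M_0 = M_4 = 0.
Solving the tridiagonal system: M_0 = 0, M_1 = 633/112, M_2 = -87/28, M_3 = 255/112, M_4 = 0.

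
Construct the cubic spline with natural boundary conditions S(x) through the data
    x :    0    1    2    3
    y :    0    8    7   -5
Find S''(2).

-14

Put m_i = S'' at the i-th knot. Here h = (1, 1, 1) and Δ = (8, -1, -12), so the interior equations h_(i-1)·m_(i-1) + 2(h_(i-1)+h_i)·m_i + h_i·m_(i+1) = 6(Δ_i − Δ_(i-1)) read
  1·m_0 + 4·m_1 + 1·m_2 = 6(Δ_1 - Δ_0) = -54
  1·m_1 + 4·m_2 + 1·m_3 = 6(Δ_2 - Δ_1) = -66
Natural end conditions: m_0 = m_3 = 0.
Solving the tridiagonal system: m_0 = 0, m_1 = -10, m_2 = -14, m_3 = 0.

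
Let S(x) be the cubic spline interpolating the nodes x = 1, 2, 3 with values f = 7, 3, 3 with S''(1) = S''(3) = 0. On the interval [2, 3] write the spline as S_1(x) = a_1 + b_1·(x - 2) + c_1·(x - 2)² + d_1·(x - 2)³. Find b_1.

-2

Put M_i = S'' at the i-th knot. Here h = (1, 1) and Δ = (-4, 0), so the interior equations h_(i-1)·M_(i-1) + 2(h_(i-1)+h_i)·M_i + h_i·M_(i+1) = 6(Δ_i − Δ_(i-1)) read
  1·M_0 + 4·M_1 + 1·M_2 = 6(Δ_1 - Δ_0) = 24
Natural end conditions: M_0 = M_2 = 0.
Solving: M_0 = 0, M_1 = 6, M_2 = 0.
On [2, 3], with S_1(x) = a_1 + b_1·(x - 2) + c_1·(x - 2)² + d_1·(x - 2)³: c_1 = M_1/2 = 3, d_1 = (M_2 - M_1)/(6h_1) = -1, b_1 = Δ_1 - h_1(2M_1 + M_2)/6 = -2.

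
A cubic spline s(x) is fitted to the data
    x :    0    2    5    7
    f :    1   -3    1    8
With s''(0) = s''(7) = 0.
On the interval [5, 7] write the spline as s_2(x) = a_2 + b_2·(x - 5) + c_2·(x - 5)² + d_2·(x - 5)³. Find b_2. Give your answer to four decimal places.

Put M_i = s'' at the i-th knot. Here h = (2, 3, 2) and Δ = (-2, 4/3, 7/2), so the interior equations h_(i-1)·M_(i-1) + 2(h_(i-1)+h_i)·M_i + h_i·M_(i+1) = 6(Δ_i − Δ_(i-1)) read
  2·M_0 + 10·M_1 + 3·M_2 = 6(Δ_1 - Δ_0) = 20
  3·M_1 + 10·M_2 + 2·M_3 = 6(Δ_2 - Δ_1) = 13
Natural end conditions: M_0 = M_3 = 0.
Solving the tridiagonal system: M_0 = 0, M_1 = 23/13, M_2 = 10/13, M_3 = 0.
On [5, 7], with s_2(x) = a_2 + b_2·(x - 5) + c_2·(x - 5)² + d_2·(x - 5)³: c_2 = M_2/2 = 5/13, d_2 = (M_3 - M_2)/(6h_2) = -5/78, b_2 = Δ_2 - h_2(2M_2 + M_3)/6 = 233/78.

2.9872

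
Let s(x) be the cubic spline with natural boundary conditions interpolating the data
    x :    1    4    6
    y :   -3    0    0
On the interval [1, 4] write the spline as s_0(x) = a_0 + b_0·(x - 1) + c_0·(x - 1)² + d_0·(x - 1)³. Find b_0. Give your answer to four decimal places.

Let M_i = s''(x_i). Step sizes h_i = 3, 2; slopes of the chords Δ_i = (y_(i+1) - y_i)/h_i = 1, 0.
  3·M_0 + 10·M_1 + 2·M_2 = 6(Δ_1 - Δ_0) = -6
Natural end conditions: M_0 = M_2 = 0.
Solving: M_0 = 0, M_1 = -3/5, M_2 = 0.
On [1, 4], with s_0(x) = a_0 + b_0·(x - 1) + c_0·(x - 1)² + d_0·(x - 1)³: c_0 = M_0/2 = 0, d_0 = (M_1 - M_0)/(6h_0) = -1/30, b_0 = Δ_0 - h_0(2M_0 + M_1)/6 = 13/10.

1.3000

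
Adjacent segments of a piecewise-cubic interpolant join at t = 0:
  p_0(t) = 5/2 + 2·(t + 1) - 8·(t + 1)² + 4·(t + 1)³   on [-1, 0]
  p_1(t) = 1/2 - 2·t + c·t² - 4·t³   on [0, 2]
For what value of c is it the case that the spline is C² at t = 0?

p_0''(t) = -16 + 24·(t + 1), so p_0''(0) = 8. On the right, p_1''(0) = 2c, so c = 4.

4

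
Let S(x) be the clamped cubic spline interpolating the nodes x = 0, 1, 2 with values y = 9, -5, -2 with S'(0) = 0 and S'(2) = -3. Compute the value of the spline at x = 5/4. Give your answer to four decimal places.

-5.4453

Put m_i = S'' at the i-th knot. Here h = (1, 1) and Δ = (-14, 3), so the interior equations h_(i-1)·m_(i-1) + 2(h_(i-1)+h_i)·m_i + h_i·m_(i+1) = 6(Δ_i − Δ_(i-1)) read
  1·m_0 + 4·m_1 + 1·m_2 = 6(Δ_1 - Δ_0) = 102
Clamped end conditions give two more equations: 2h_0·m_0 + h_0·m_1 = 6(Δ_0 - S'(0)) = -84 and h_1·m_1 + 2h_1·m_2 = 6(S'(2) - Δ_1) = -36.
Solving: m_0 = -69, m_1 = 54, m_2 = -45.
On [1, 2], S(x) = -5 - 15/2·(x - 1) + 27·(x - 1)² - 33/2·(x - 1)³.
With (x - 1) = 1/4: S(5/4) = -697/128.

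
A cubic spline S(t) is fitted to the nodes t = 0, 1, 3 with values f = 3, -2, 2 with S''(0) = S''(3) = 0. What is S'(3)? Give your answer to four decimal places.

4.3333

Let M_i = S''(x_i). Step sizes h_i = 1, 2; slopes of the chords Δ_i = (y_(i+1) - y_i)/h_i = -5, 2.
  1·M_0 + 6·M_1 + 2·M_2 = 6(Δ_1 - Δ_0) = 42
Natural end conditions: M_0 = M_2 = 0.
Hence M_0 = 0, M_1 = 7, M_2 = 0.
On [1, 3], S'(t) = b_1 + 2c_1·(t - 1) + 3d_1·(t - 1)² with b_1 = Δ_1 - h_1(2M_1 + M_2)/6 = -8/3, c_1 = M_1/2 = 7/2, d_1 = (M_2 - M_1)/(6h_1) = -7/12. So S'(3) = 13/3.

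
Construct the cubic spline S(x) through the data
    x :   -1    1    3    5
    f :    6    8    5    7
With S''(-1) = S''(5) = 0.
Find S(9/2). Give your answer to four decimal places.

6.1094

Put M_i = S'' at the i-th knot. Here h = (2, 2, 2) and Δ = (1, -3/2, 1), so the interior equations h_(i-1)·M_(i-1) + 2(h_(i-1)+h_i)·M_i + h_i·M_(i+1) = 6(Δ_i − Δ_(i-1)) read
  2·M_0 + 8·M_1 + 2·M_2 = 6(Δ_1 - Δ_0) = -15
  2·M_1 + 8·M_2 + 2·M_3 = 6(Δ_2 - Δ_1) = 15
Natural end conditions: M_0 = M_3 = 0.
Forward elimination and back-substitution give M_0 = 0, M_1 = -5/2, M_2 = 5/2, M_3 = 0.
On [3, 5], S(x) = 5 - 2/3·(x - 3) + 5/4·(x - 3)² - 5/24·(x - 3)³.
With (x - 3) = 3/2: S(9/2) = 391/64.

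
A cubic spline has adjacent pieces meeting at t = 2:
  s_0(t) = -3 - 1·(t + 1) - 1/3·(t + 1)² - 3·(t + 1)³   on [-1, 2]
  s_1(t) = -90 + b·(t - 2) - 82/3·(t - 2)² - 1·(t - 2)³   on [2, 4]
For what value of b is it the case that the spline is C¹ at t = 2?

-84

s_0'(t) = -1 - 2/3·(t + 1) - 9·(t + 1)², so s_0'(2) = -84. On the right, s_1'(2) = b, so b = -84.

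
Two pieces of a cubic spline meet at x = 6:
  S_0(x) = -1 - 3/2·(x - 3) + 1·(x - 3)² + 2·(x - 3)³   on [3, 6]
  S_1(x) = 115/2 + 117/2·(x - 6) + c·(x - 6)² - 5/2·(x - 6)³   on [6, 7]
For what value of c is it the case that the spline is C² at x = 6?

19

S_0''(x) = 2 + 12·(x - 3), so S_0''(6) = 38. On the right, S_1''(6) = 2c, so c = 19.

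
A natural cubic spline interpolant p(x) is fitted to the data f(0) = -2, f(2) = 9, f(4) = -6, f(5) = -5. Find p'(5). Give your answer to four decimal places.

3.1364

Write M_i for p''(x_i). With h_i = 2, 2, 1 and divided differences Δ_i = 11/2, -15/2, 1, the continuity of p' gives the tridiagonal system
  2·M_0 + 8·M_1 + 2·M_2 = 6(Δ_1 - Δ_0) = -78
  2·M_1 + 6·M_2 + 1·M_3 = 6(Δ_2 - Δ_1) = 51
Natural end conditions: M_0 = M_3 = 0.
Forward elimination and back-substitution give M_0 = 0, M_1 = -285/22, M_2 = 141/11, M_3 = 0.
On [4, 5], p'(x) = b_2 + 2c_2·(x - 4) + 3d_2·(x - 4)² with b_2 = Δ_2 - h_2(2M_2 + M_3)/6 = -36/11, c_2 = M_2/2 = 141/22, d_2 = (M_3 - M_2)/(6h_2) = -47/22. So p'(5) = 69/22.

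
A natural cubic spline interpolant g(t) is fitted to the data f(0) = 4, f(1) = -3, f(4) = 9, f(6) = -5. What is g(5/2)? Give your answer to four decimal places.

1.9542

Put M_i = g'' at the i-th knot. Here h = (1, 3, 2) and Δ = (-7, 4, -7), so the interior equations h_(i-1)·M_(i-1) + 2(h_(i-1)+h_i)·M_i + h_i·M_(i+1) = 6(Δ_i − Δ_(i-1)) read
  1·M_0 + 8·M_1 + 3·M_2 = 6(Δ_1 - Δ_0) = 66
  3·M_1 + 10·M_2 + 2·M_3 = 6(Δ_2 - Δ_1) = -66
Natural end conditions: M_0 = M_3 = 0.
Solving the tridiagonal system: M_0 = 0, M_1 = 858/71, M_2 = -726/71, M_3 = 0.
On [1, 4], g(t) = -3 - 211/71·(t - 1) + 429/71·(t - 1)² - 88/71·(t - 1)³.
With (t - 1) = 3/2: g(5/2) = 555/284.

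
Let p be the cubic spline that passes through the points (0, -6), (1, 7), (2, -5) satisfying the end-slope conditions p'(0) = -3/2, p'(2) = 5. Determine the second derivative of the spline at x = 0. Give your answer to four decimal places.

84.2500

Put M_i = p'' at the i-th knot. Here h = (1, 1) and Δ = (13, -12), so the interior equations h_(i-1)·M_(i-1) + 2(h_(i-1)+h_i)·M_i + h_i·M_(i+1) = 6(Δ_i − Δ_(i-1)) read
  1·M_0 + 4·M_1 + 1·M_2 = 6(Δ_1 - Δ_0) = -150
Clamped end conditions give two more equations: 2h_0·M_0 + h_0·M_1 = 6(Δ_0 - p'(0)) = 87 and h_1·M_1 + 2h_1·M_2 = 6(p'(2) - Δ_1) = 102.
Solving: M_0 = 337/4, M_1 = -163/2, M_2 = 367/4.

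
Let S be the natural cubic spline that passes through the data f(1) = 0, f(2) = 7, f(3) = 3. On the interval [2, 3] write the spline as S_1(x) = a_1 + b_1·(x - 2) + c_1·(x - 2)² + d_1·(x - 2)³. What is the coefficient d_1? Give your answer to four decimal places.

Let M_i = S''(x_i). Step sizes h_i = 1, 1; slopes of the chords Δ_i = (y_(i+1) - y_i)/h_i = 7, -4.
  1·M_0 + 4·M_1 + 1·M_2 = 6(Δ_1 - Δ_0) = -66
Natural end conditions: M_0 = M_2 = 0.
Solving the tridiagonal system: M_0 = 0, M_1 = -33/2, M_2 = 0.
On [2, 3], with S_1(x) = a_1 + b_1·(x - 2) + c_1·(x - 2)² + d_1·(x - 2)³: c_1 = M_1/2 = -33/4, d_1 = (M_2 - M_1)/(6h_1) = 11/4, b_1 = Δ_1 - h_1(2M_1 + M_2)/6 = 3/2.

2.7500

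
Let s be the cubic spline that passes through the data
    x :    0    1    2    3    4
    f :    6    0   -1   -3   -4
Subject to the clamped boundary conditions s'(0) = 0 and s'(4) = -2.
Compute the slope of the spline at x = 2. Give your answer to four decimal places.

Write M_i for s''(x_i). With h_i = 1, 1, 1, 1 and divided differences Δ_i = -6, -1, -2, -1, the continuity of s' gives the tridiagonal system
  1·M_0 + 4·M_1 + 1·M_2 = 6(Δ_1 - Δ_0) = 30
  1·M_1 + 4·M_2 + 1·M_3 = 6(Δ_2 - Δ_1) = -6
  1·M_2 + 4·M_3 + 1·M_4 = 6(Δ_3 - Δ_2) = 6
Clamped end conditions give two more equations: 2h_0·M_0 + h_0·M_1 = 6(Δ_0 - s'(0)) = -36 and h_3·M_3 + 2h_3·M_4 = 6(s'(4) - Δ_3) = -6.
Hence M_0 = -361/14, M_1 = 109/7, M_2 = -13/2, M_3 = 31/7, M_4 = -73/14.
On [2, 3], s'(x) = b_2 + 2c_2·(x - 2) + 3d_2·(x - 2)² with b_2 = Δ_2 - h_2(2M_2 + M_3)/6 = -4/7, c_2 = M_2/2 = -13/4, d_2 = (M_3 - M_2)/(6h_2) = 51/28. So s'(2) = -4/7.

-0.5714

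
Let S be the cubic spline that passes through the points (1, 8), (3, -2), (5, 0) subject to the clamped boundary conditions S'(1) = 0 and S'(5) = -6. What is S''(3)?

12

Write m_i for S''(x_i). With h_i = 2, 2 and divided differences Δ_i = -5, 1, the continuity of S' gives the tridiagonal system
  2·m_0 + 8·m_1 + 2·m_2 = 6(Δ_1 - Δ_0) = 36
Clamped end conditions give two more equations: 2h_0·m_0 + h_0·m_1 = 6(Δ_0 - S'(1)) = -30 and h_1·m_1 + 2h_1·m_2 = 6(S'(5) - Δ_1) = -42.
Forward elimination and back-substitution give m_0 = -27/2, m_1 = 12, m_2 = -33/2.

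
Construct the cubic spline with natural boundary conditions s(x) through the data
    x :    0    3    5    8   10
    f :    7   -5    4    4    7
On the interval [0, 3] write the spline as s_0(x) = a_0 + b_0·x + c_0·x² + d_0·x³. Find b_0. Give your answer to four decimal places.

-7.0086

With m_i denoting the second derivative at x_i, h_i = 3, 2, 3, 2, and Δ_i = (y_(i+1) − y_i)/h_i = -4, 9/2, 0, 3/2:
  3·m_0 + 10·m_1 + 2·m_2 = 6(Δ_1 - Δ_0) = 51
  2·m_1 + 10·m_2 + 3·m_3 = 6(Δ_2 - Δ_1) = -27
  3·m_2 + 10·m_3 + 2·m_4 = 6(Δ_3 - Δ_2) = 9
Natural end conditions: m_0 = m_4 = 0.
Hence m_0 = 0, m_1 = 349/58, m_2 = -133/29, m_3 = 66/29, m_4 = 0.
On [0, 3], with s_0(x) = a_0 + b_0·x + c_0·x² + d_0·x³: c_0 = m_0/2 = 0, d_0 = (m_1 - m_0)/(6h_0) = 349/1044, b_0 = Δ_0 - h_0(2m_0 + m_1)/6 = -813/116.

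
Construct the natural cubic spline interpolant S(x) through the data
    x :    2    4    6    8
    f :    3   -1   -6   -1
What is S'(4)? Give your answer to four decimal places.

-2.9333

With M_i denoting the second derivative at x_i, h_i = 2, 2, 2, and Δ_i = (y_(i+1) − y_i)/h_i = -2, -5/2, 5/2:
  2·M_0 + 8·M_1 + 2·M_2 = 6(Δ_1 - Δ_0) = -3
  2·M_1 + 8·M_2 + 2·M_3 = 6(Δ_2 - Δ_1) = 30
Natural end conditions: M_0 = M_3 = 0.
Solving: M_0 = 0, M_1 = -7/5, M_2 = 41/10, M_3 = 0.
On [4, 6], S'(x) = b_1 + 2c_1·(x - 4) + 3d_1·(x - 4)² with b_1 = Δ_1 - h_1(2M_1 + M_2)/6 = -44/15, c_1 = M_1/2 = -7/10, d_1 = (M_2 - M_1)/(6h_1) = 11/24. So S'(4) = -44/15.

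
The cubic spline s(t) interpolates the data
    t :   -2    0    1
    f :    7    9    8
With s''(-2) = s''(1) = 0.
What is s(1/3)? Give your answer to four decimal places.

8.7901

Write m_i for s''(x_i). With h_i = 2, 1 and divided differences Δ_i = 1, -1, the continuity of s' gives the tridiagonal system
  2·m_0 + 6·m_1 + 1·m_2 = 6(Δ_1 - Δ_0) = -12
Natural end conditions: m_0 = m_2 = 0.
Solving the tridiagonal system: m_0 = 0, m_1 = -2, m_2 = 0.
On [0, 1], s(t) = 9 - 1/3·t - 1·t² + 1/3·t³.
With t = 1/3: s(1/3) = 712/81.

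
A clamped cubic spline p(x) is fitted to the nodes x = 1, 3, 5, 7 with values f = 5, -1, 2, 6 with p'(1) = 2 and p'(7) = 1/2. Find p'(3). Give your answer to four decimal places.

-2.4000

Let M_i = p''(x_i). Step sizes h_i = 2, 2, 2; slopes of the chords Δ_i = (y_(i+1) - y_i)/h_i = -3, 3/2, 2.
  2·M_0 + 8·M_1 + 2·M_2 = 6(Δ_1 - Δ_0) = 27
  2·M_1 + 8·M_2 + 2·M_3 = 6(Δ_2 - Δ_1) = 3
Clamped end conditions give two more equations: 2h_0·M_0 + h_0·M_1 = 6(Δ_0 - p'(1)) = -30 and h_2·M_2 + 2h_2·M_3 = 6(p'(7) - Δ_2) = -9.
Solving the tridiagonal system: M_0 = -53/5, M_1 = 31/5, M_2 = -7/10, M_3 = -19/10.
On [3, 5], p'(x) = b_1 + 2c_1·(x - 3) + 3d_1·(x - 3)² with b_1 = Δ_1 - h_1(2M_1 + M_2)/6 = -12/5, c_1 = M_1/2 = 31/10, d_1 = (M_2 - M_1)/(6h_1) = -23/40. So p'(3) = -12/5.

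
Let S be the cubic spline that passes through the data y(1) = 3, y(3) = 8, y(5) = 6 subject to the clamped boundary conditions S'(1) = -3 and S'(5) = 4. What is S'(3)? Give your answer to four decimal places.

Write σ_i for S''(x_i). With h_i = 2, 2 and divided differences Δ_i = 5/2, -1, the continuity of S' gives the tridiagonal system
  2·σ_0 + 8·σ_1 + 2·σ_2 = 6(Δ_1 - Δ_0) = -21
Clamped end conditions give two more equations: 2h_0·σ_0 + h_0·σ_1 = 6(Δ_0 - S'(1)) = 33 and h_1·σ_1 + 2h_1·σ_2 = 6(S'(5) - Δ_1) = 30.
Forward elimination and back-substitution give σ_0 = 101/8, σ_1 = -35/4, σ_2 = 95/8.
On [3, 5], S'(x) = b_1 + 2c_1·(x - 3) + 3d_1·(x - 3)² with b_1 = Δ_1 - h_1(2σ_1 + σ_2)/6 = 7/8, c_1 = σ_1/2 = -35/8, d_1 = (σ_2 - σ_1)/(6h_1) = 55/32. So S'(3) = 7/8.

0.8750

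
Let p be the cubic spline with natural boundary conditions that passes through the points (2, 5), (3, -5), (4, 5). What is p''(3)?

Write m_i for p''(x_i). With h_i = 1, 1 and divided differences Δ_i = -10, 10, the continuity of p' gives the tridiagonal system
  1·m_0 + 4·m_1 + 1·m_2 = 6(Δ_1 - Δ_0) = 120
Natural end conditions: m_0 = m_2 = 0.
Hence m_0 = 0, m_1 = 30, m_2 = 0.

30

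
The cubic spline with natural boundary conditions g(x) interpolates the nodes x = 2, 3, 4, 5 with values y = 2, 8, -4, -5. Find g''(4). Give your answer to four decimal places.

24.8000

With M_i denoting the second derivative at x_i, h_i = 1, 1, 1, and Δ_i = (y_(i+1) − y_i)/h_i = 6, -12, -1:
  1·M_0 + 4·M_1 + 1·M_2 = 6(Δ_1 - Δ_0) = -108
  1·M_1 + 4·M_2 + 1·M_3 = 6(Δ_2 - Δ_1) = 66
Natural end conditions: M_0 = M_3 = 0.
Solving the tridiagonal system: M_0 = 0, M_1 = -166/5, M_2 = 124/5, M_3 = 0.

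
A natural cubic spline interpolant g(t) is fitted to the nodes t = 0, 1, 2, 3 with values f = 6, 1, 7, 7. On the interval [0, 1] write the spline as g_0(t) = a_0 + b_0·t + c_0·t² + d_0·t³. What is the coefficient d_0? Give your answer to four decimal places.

With m_i denoting the second derivative at x_i, h_i = 1, 1, 1, and Δ_i = (y_(i+1) − y_i)/h_i = -5, 6, 0:
  1·m_0 + 4·m_1 + 1·m_2 = 6(Δ_1 - Δ_0) = 66
  1·m_1 + 4·m_2 + 1·m_3 = 6(Δ_2 - Δ_1) = -36
Natural end conditions: m_0 = m_3 = 0.
Hence m_0 = 0, m_1 = 20, m_2 = -14, m_3 = 0.
On [0, 1], with g_0(t) = a_0 + b_0·t + c_0·t² + d_0·t³: c_0 = m_0/2 = 0, d_0 = (m_1 - m_0)/(6h_0) = 10/3, b_0 = Δ_0 - h_0(2m_0 + m_1)/6 = -25/3.

3.3333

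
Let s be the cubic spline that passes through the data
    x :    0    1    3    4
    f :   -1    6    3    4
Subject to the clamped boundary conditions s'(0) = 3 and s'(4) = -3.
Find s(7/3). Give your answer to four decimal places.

4.4317

Write m_i for s''(x_i). With h_i = 1, 2, 1 and divided differences Δ_i = 7, -3/2, 1, the continuity of s' gives the tridiagonal system
  1·m_0 + 6·m_1 + 2·m_2 = 6(Δ_1 - Δ_0) = -51
  2·m_1 + 6·m_2 + 1·m_3 = 6(Δ_2 - Δ_1) = 15
Clamped end conditions give two more equations: 2h_0·m_0 + h_0·m_1 = 6(Δ_0 - s'(0)) = 24 and h_2·m_2 + 2h_2·m_3 = 6(s'(4) - Δ_2) = -24.
Solving the tridiagonal system: m_0 = 687/35, m_1 = -534/35, m_2 = 366/35, m_3 = -603/35.
On [1, 3], s(x) = 6 + 363/70·(x - 1) - 267/35·(x - 1)² + 15/7·(x - 1)³.
With (x - 1) = 4/3: s(7/3) = 1396/315.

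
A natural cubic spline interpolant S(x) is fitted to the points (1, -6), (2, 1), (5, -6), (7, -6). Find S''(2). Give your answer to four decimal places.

-8.4789

Put M_i = S'' at the i-th knot. Here h = (1, 3, 2) and Δ = (7, -7/3, 0), so the interior equations h_(i-1)·M_(i-1) + 2(h_(i-1)+h_i)·M_i + h_i·M_(i+1) = 6(Δ_i − Δ_(i-1)) read
  1·M_0 + 8·M_1 + 3·M_2 = 6(Δ_1 - Δ_0) = -56
  3·M_1 + 10·M_2 + 2·M_3 = 6(Δ_2 - Δ_1) = 14
Natural end conditions: M_0 = M_3 = 0.
Solving the tridiagonal system: M_0 = 0, M_1 = -602/71, M_2 = 280/71, M_3 = 0.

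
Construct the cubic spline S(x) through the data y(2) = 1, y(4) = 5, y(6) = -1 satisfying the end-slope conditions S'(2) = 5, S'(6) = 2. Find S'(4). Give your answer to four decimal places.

Write M_i for S''(x_i). With h_i = 2, 2 and divided differences Δ_i = 2, -3, the continuity of S' gives the tridiagonal system
  2·M_0 + 8·M_1 + 2·M_2 = 6(Δ_1 - Δ_0) = -30
Clamped end conditions give two more equations: 2h_0·M_0 + h_0·M_1 = 6(Δ_0 - S'(2)) = -18 and h_1·M_1 + 2h_1·M_2 = 6(S'(6) - Δ_1) = 30.
Hence M_0 = -3/2, M_1 = -6, M_2 = 21/2.
On [4, 6], S'(x) = b_1 + 2c_1·(x - 4) + 3d_1·(x - 4)² with b_1 = Δ_1 - h_1(2M_1 + M_2)/6 = -5/2, c_1 = M_1/2 = -3, d_1 = (M_2 - M_1)/(6h_1) = 11/8. So S'(4) = -5/2.

-2.5000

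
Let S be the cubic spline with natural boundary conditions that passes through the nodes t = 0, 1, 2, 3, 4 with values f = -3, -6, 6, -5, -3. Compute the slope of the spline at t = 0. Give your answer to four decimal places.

With σ_i denoting the second derivative at x_i, h_i = 1, 1, 1, 1, and Δ_i = (y_(i+1) − y_i)/h_i = -3, 12, -11, 2:
  1·σ_0 + 4·σ_1 + 1·σ_2 = 6(Δ_1 - Δ_0) = 90
  1·σ_1 + 4·σ_2 + 1·σ_3 = 6(Δ_2 - Δ_1) = -138
  1·σ_2 + 4·σ_3 + 1·σ_4 = 6(Δ_3 - Δ_2) = 78
Natural end conditions: σ_0 = σ_4 = 0.
Solving: σ_0 = 0, σ_1 = 495/14, σ_2 = -360/7, σ_3 = 453/14, σ_4 = 0.
On [0, 1], S'(t) = b_0 + 2c_0·t + 3d_0·t² with b_0 = Δ_0 - h_0(2σ_0 + σ_1)/6 = -249/28, c_0 = σ_0/2 = 0, d_0 = (σ_1 - σ_0)/(6h_0) = 165/28. So S'(0) = -249/28.

-8.8929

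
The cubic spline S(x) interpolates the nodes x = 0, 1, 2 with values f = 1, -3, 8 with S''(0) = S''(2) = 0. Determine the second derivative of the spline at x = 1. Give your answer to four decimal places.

22.5000

Put M_i = S'' at the i-th knot. Here h = (1, 1) and Δ = (-4, 11), so the interior equations h_(i-1)·M_(i-1) + 2(h_(i-1)+h_i)·M_i + h_i·M_(i+1) = 6(Δ_i − Δ_(i-1)) read
  1·M_0 + 4·M_1 + 1·M_2 = 6(Δ_1 - Δ_0) = 90
Natural end conditions: M_0 = M_2 = 0.
Hence M_0 = 0, M_1 = 45/2, M_2 = 0.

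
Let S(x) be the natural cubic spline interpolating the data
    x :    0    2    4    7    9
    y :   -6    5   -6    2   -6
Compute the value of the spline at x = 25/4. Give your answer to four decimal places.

0.1312

Put M_i = S'' at the i-th knot. Here h = (2, 2, 3, 2) and Δ = (11/2, -11/2, 8/3, -4), so the interior equations h_(i-1)·M_(i-1) + 2(h_(i-1)+h_i)·M_i + h_i·M_(i+1) = 6(Δ_i − Δ_(i-1)) read
  2·M_0 + 8·M_1 + 2·M_2 = 6(Δ_1 - Δ_0) = -66
  2·M_1 + 10·M_2 + 3·M_3 = 6(Δ_2 - Δ_1) = 49
  3·M_2 + 10·M_3 + 2·M_4 = 6(Δ_3 - Δ_2) = -40
Natural end conditions: M_0 = M_4 = 0.
Hence M_0 = 0, M_1 = -3613/344, M_2 = 775/86, M_3 = -1153/172, M_4 = 0.
On [4, 7], S(x) = -6 - 3089/1032·(x - 4) + 775/172·(x - 4)² - 901/1032·(x - 4)³.
With (x - 4) = 9/4: S(25/4) = 2889/22016.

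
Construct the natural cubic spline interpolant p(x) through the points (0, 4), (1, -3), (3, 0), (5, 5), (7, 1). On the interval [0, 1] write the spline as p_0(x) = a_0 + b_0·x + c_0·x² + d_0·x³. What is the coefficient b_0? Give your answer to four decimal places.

-8.4512

With M_i denoting the second derivative at x_i, h_i = 1, 2, 2, 2, and Δ_i = (y_(i+1) − y_i)/h_i = -7, 3/2, 5/2, -2:
  1·M_0 + 6·M_1 + 2·M_2 = 6(Δ_1 - Δ_0) = 51
  2·M_1 + 8·M_2 + 2·M_3 = 6(Δ_2 - Δ_1) = 6
  2·M_2 + 8·M_3 + 2·M_4 = 6(Δ_3 - Δ_2) = -27
Natural end conditions: M_0 = M_4 = 0.
Solving: M_0 = 0, M_1 = 357/41, M_2 = -51/82, M_3 = -132/41, M_4 = 0.
On [0, 1], with p_0(x) = a_0 + b_0·x + c_0·x² + d_0·x³: c_0 = M_0/2 = 0, d_0 = (M_1 - M_0)/(6h_0) = 119/82, b_0 = Δ_0 - h_0(2M_0 + M_1)/6 = -693/82.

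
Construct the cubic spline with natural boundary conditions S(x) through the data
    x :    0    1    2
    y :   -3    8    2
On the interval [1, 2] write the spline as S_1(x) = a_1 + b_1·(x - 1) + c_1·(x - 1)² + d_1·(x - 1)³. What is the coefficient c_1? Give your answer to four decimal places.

-12.7500

Put m_i = S'' at the i-th knot. Here h = (1, 1) and Δ = (11, -6), so the interior equations h_(i-1)·m_(i-1) + 2(h_(i-1)+h_i)·m_i + h_i·m_(i+1) = 6(Δ_i − Δ_(i-1)) read
  1·m_0 + 4·m_1 + 1·m_2 = 6(Δ_1 - Δ_0) = -102
Natural end conditions: m_0 = m_2 = 0.
Forward elimination and back-substitution give m_0 = 0, m_1 = -51/2, m_2 = 0.
On [1, 2], with S_1(x) = a_1 + b_1·(x - 1) + c_1·(x - 1)² + d_1·(x - 1)³: c_1 = m_1/2 = -51/4, d_1 = (m_2 - m_1)/(6h_1) = 17/4, b_1 = Δ_1 - h_1(2m_1 + m_2)/6 = 5/2.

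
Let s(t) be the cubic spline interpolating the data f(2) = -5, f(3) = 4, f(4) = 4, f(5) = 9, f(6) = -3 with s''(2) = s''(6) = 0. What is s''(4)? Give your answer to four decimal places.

Let m_i = s''(x_i). Step sizes h_i = 1, 1, 1, 1; slopes of the chords Δ_i = (y_(i+1) - y_i)/h_i = 9, 0, 5, -12.
  1·m_0 + 4·m_1 + 1·m_2 = 6(Δ_1 - Δ_0) = -54
  1·m_1 + 4·m_2 + 1·m_3 = 6(Δ_2 - Δ_1) = 30
  1·m_2 + 4·m_3 + 1·m_4 = 6(Δ_3 - Δ_2) = -102
Natural end conditions: m_0 = m_4 = 0.
Solving: m_0 = 0, m_1 = -129/7, m_2 = 138/7, m_3 = -213/7, m_4 = 0.

19.7143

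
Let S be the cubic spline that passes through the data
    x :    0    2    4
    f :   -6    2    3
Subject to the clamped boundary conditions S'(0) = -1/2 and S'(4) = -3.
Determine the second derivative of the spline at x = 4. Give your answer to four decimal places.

Write M_i for S''(x_i). With h_i = 2, 2 and divided differences Δ_i = 4, 1/2, the continuity of S' gives the tridiagonal system
  2·M_0 + 8·M_1 + 2·M_2 = 6(Δ_1 - Δ_0) = -21
Clamped end conditions give two more equations: 2h_0·M_0 + h_0·M_1 = 6(Δ_0 - S'(0)) = 27 and h_1·M_1 + 2h_1·M_2 = 6(S'(4) - Δ_1) = -21.
Hence M_0 = 35/4, M_1 = -4, M_2 = -13/4.

-3.2500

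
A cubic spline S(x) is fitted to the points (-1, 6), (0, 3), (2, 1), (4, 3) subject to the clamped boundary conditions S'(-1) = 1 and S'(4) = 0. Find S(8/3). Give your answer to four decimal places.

1.8148

Put M_i = S'' at the i-th knot. Here h = (1, 2, 2) and Δ = (-3, -1, 1), so the interior equations h_(i-1)·M_(i-1) + 2(h_(i-1)+h_i)·M_i + h_i·M_(i+1) = 6(Δ_i − Δ_(i-1)) read
  1·M_0 + 6·M_1 + 2·M_2 = 6(Δ_1 - Δ_0) = 12
  2·M_1 + 8·M_2 + 2·M_3 = 6(Δ_2 - Δ_1) = 12
Clamped end conditions give two more equations: 2h_0·M_0 + h_0·M_1 = 6(Δ_0 - S'(-1)) = -24 and h_2·M_2 + 2h_2·M_3 = 6(S'(4) - Δ_2) = -6.
Solving: M_0 = -14, M_1 = 4, M_2 = 1, M_3 = -2.
On [2, 4], S(x) = 1 + 1·(x - 2) + 1/2·(x - 2)² - 1/4·(x - 2)³.
With (x - 2) = 2/3: S(8/3) = 49/27.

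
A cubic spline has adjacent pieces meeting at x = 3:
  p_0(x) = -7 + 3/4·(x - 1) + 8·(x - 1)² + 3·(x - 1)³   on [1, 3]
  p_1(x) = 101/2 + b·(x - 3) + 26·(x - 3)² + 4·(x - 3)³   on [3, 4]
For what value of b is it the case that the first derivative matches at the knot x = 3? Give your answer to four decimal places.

68.7500

p_0'(x) = 3/4 + 16·(x - 1) + 9·(x - 1)², so p_0'(3) = 275/4. On the right, p_1'(3) = b, so b = 275/4.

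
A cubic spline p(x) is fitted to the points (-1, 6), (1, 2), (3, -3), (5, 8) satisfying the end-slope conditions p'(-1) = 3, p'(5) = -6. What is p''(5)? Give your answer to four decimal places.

-23.4000

Put m_i = p'' at the i-th knot. Here h = (2, 2, 2) and Δ = (-2, -5/2, 11/2), so the interior equations h_(i-1)·m_(i-1) + 2(h_(i-1)+h_i)·m_i + h_i·m_(i+1) = 6(Δ_i − Δ_(i-1)) read
  2·m_0 + 8·m_1 + 2·m_2 = 6(Δ_1 - Δ_0) = -3
  2·m_1 + 8·m_2 + 2·m_3 = 6(Δ_2 - Δ_1) = 48
Clamped end conditions give two more equations: 2h_0·m_0 + h_0·m_1 = 6(Δ_0 - p'(-1)) = -30 and h_2·m_2 + 2h_2·m_3 = 6(p'(5) - Δ_2) = -69.
Solving the tridiagonal system: m_0 = -33/5, m_1 = -9/5, m_2 = 123/10, m_3 = -117/5.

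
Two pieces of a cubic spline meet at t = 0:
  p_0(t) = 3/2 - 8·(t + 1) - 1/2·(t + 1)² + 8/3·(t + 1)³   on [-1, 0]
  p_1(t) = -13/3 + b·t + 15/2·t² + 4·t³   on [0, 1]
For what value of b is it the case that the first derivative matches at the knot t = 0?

-1

p_0'(t) = -8 - 1·(t + 1) + 8·(t + 1)², so p_0'(0) = -1. On the right, p_1'(0) = b, so b = -1.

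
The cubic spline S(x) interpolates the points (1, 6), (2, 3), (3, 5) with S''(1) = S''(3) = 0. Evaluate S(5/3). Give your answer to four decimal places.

Put m_i = S'' at the i-th knot. Here h = (1, 1) and Δ = (-3, 2), so the interior equations h_(i-1)·m_(i-1) + 2(h_(i-1)+h_i)·m_i + h_i·m_(i+1) = 6(Δ_i − Δ_(i-1)) read
  1·m_0 + 4·m_1 + 1·m_2 = 6(Δ_1 - Δ_0) = 30
Natural end conditions: m_0 = m_2 = 0.
Hence m_0 = 0, m_1 = 15/2, m_2 = 0.
On [1, 2], S(x) = 6 - 17/4·(x - 1) + 0·(x - 1)² + 5/4·(x - 1)³.
With (x - 1) = 2/3: S(5/3) = 191/54.

3.5370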